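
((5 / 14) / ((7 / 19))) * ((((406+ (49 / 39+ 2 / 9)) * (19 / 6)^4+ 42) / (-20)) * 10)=-590845110805 / 29719872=-19880.47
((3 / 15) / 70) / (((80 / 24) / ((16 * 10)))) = 24 / 175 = 0.14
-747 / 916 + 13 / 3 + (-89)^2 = 21776575 / 2748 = 7924.52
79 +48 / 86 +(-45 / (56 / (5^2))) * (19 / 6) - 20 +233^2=261436281 / 4816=54284.94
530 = 530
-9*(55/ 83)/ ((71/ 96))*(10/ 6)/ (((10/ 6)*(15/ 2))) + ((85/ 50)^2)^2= 428829253/ 58930000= 7.28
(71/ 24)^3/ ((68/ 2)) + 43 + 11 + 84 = 65220119/ 470016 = 138.76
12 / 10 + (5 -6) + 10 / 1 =51 / 5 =10.20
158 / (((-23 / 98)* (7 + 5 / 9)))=-89.10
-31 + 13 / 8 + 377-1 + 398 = 5957 / 8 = 744.62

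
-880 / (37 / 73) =-64240 / 37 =-1736.22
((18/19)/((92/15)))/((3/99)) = 4455/874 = 5.10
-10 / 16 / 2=-5 / 16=-0.31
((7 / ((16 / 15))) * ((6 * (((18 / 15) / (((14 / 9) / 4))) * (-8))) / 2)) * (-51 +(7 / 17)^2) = 7139340 / 289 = 24703.60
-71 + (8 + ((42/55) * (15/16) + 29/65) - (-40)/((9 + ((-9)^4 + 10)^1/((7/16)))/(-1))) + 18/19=-696193965213/11433027320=-60.89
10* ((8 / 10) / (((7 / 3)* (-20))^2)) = 9 / 2450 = 0.00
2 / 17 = 0.12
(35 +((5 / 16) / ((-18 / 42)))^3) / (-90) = -765569 / 1990656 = -0.38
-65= -65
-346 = -346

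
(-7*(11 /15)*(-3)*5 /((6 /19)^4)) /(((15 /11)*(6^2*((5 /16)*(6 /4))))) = 110381887 /328050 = 336.48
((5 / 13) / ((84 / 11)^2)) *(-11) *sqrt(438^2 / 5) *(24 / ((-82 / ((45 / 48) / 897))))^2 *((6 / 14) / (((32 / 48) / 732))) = -12002059575 *sqrt(5) / 42887184523456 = -0.00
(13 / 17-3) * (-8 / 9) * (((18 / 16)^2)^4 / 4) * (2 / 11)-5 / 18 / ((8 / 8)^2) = -0.05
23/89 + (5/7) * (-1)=-0.46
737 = 737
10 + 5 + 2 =17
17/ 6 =2.83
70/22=35/11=3.18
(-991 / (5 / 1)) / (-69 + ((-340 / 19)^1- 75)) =18829 / 15380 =1.22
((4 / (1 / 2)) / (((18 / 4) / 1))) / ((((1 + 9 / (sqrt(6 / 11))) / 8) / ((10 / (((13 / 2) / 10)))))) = -10240 / 6903 + 5120*sqrt(66) / 2301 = 16.59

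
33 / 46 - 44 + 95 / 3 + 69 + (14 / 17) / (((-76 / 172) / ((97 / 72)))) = 14675491 / 267444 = 54.87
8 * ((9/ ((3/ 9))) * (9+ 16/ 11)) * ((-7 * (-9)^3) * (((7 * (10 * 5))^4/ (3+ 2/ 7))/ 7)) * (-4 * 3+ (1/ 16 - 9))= -1731595009921875000/ 11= -157417728174715909.09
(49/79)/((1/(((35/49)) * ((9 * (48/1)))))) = 15120/79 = 191.39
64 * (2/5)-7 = 93/5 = 18.60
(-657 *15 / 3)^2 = 10791225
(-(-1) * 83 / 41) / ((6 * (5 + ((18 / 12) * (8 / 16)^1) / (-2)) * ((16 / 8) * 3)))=166 / 13653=0.01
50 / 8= 25 / 4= 6.25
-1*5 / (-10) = 1 / 2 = 0.50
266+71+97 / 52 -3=17465 / 52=335.87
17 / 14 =1.21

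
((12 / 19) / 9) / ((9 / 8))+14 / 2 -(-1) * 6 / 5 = 21193 / 2565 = 8.26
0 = 0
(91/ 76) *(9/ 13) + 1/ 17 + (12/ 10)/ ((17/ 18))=13943/ 6460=2.16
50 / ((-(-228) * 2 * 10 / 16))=10 / 57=0.18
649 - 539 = 110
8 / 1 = 8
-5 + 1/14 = -69/14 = -4.93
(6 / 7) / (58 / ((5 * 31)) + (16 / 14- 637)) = -310 / 229833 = -0.00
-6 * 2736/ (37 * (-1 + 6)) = -16416/ 185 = -88.74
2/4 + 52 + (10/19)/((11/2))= 52.60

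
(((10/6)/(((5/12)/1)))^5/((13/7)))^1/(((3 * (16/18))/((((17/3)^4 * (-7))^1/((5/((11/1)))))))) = -5762280832/1755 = -3283350.90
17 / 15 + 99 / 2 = 1519 / 30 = 50.63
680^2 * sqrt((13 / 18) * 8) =924800 * sqrt(13) / 3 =1111471.27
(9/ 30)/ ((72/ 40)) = 1/ 6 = 0.17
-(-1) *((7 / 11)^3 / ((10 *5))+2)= 2.01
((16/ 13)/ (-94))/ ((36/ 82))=-164/ 5499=-0.03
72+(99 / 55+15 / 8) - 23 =2107 / 40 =52.68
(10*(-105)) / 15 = -70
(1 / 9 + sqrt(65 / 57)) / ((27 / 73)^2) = 5329 / 6561 + 5329 * sqrt(3705) / 41553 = 8.62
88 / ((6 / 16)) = 704 / 3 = 234.67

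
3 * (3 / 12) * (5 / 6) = 5 / 8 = 0.62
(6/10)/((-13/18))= -0.83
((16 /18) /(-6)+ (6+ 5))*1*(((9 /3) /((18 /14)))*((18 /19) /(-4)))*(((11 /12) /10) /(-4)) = 22561 /164160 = 0.14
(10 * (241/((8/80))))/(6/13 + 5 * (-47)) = -313300/3049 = -102.76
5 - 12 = -7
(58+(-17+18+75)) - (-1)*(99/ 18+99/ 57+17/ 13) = 70417/ 494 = 142.54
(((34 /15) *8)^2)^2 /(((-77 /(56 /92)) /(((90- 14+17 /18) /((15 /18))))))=-3032392269824 /38424375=-78918.45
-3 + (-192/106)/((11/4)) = -2133/583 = -3.66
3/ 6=1/ 2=0.50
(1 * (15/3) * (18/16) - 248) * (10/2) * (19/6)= -184205/48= -3837.60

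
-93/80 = -1.16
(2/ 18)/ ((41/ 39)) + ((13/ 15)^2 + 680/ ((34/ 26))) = 4804904/ 9225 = 520.86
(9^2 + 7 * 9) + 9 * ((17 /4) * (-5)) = -47.25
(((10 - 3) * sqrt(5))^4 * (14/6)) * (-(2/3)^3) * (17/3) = -235159.67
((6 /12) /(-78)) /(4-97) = 1 /14508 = 0.00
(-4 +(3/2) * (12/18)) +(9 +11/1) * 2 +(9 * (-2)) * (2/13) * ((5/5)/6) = 475/13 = 36.54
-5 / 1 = -5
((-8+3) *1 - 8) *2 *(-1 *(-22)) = -572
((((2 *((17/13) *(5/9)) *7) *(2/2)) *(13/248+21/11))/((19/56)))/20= 4457383/1516086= 2.94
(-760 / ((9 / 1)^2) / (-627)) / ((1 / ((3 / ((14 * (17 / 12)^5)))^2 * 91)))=298120642560 / 155231530334573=0.00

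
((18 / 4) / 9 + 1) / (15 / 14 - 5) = -21 / 55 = -0.38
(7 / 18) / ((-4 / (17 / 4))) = -0.41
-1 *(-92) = 92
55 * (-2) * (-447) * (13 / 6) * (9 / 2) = 958815 / 2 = 479407.50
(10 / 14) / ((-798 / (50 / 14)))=-125 / 39102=-0.00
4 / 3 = 1.33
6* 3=18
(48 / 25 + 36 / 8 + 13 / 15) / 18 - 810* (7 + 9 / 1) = -34990907 / 2700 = -12959.60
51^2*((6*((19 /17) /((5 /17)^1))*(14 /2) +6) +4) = 2205648 /5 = 441129.60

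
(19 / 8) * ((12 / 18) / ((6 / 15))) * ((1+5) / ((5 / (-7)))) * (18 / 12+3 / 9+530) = -424403 / 24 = -17683.46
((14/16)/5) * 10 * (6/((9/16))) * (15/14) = 20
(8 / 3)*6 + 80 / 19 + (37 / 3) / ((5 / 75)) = 3899 / 19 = 205.21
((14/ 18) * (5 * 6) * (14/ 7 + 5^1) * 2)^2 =960400/ 9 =106711.11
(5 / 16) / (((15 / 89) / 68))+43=2029 / 12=169.08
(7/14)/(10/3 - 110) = -3/640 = -0.00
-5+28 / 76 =-88 / 19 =-4.63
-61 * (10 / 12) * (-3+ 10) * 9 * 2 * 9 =-57645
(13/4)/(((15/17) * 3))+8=1661/180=9.23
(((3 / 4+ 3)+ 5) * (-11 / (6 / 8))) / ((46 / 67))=-25795 / 138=-186.92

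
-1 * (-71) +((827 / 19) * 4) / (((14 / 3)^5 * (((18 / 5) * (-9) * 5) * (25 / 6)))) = 4534521157 / 63866600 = 71.00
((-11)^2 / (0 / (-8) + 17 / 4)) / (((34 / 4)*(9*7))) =968 / 18207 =0.05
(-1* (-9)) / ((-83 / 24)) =-2.60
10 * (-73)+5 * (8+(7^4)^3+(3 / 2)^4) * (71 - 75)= -1107302980045 / 4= -276825745011.25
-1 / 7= -0.14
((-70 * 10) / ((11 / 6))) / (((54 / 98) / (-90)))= 686000 / 11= 62363.64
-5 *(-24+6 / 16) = 945 / 8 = 118.12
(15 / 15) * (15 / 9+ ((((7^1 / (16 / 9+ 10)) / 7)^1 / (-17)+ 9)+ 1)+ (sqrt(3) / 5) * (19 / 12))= 19 * sqrt(3) / 60+ 63043 / 5406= 12.21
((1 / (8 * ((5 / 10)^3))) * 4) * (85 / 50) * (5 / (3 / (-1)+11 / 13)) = -221 / 14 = -15.79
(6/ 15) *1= 2/ 5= 0.40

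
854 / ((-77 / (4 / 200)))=-61 / 275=-0.22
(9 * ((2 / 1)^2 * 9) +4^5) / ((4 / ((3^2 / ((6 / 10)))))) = 5055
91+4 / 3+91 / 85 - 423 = -84047 / 255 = -329.60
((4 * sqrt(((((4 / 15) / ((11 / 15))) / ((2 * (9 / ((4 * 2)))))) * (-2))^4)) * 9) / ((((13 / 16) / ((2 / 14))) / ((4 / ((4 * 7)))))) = 0.09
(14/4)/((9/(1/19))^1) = 7/342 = 0.02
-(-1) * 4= 4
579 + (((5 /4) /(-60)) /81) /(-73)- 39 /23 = 577.30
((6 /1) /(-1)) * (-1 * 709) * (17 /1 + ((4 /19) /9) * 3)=1379714 /19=72616.53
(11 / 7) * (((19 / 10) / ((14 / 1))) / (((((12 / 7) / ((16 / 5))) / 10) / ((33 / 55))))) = 418 / 175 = 2.39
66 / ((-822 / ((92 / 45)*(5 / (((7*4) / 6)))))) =-506 / 2877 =-0.18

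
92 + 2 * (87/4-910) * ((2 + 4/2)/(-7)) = 7750/7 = 1107.14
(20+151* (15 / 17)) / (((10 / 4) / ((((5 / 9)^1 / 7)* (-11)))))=-57310 / 1071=-53.51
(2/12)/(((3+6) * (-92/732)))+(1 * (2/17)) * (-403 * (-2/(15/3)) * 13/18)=476803/35190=13.55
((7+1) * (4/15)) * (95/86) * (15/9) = 1520/387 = 3.93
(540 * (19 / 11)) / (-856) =-1.09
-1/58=-0.02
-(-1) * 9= 9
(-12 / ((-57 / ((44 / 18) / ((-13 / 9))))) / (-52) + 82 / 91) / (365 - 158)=20408 / 4652739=0.00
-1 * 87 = -87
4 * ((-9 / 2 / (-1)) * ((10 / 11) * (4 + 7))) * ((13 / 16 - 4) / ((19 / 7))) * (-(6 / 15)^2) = 3213 / 95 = 33.82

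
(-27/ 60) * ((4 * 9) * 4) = -324/ 5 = -64.80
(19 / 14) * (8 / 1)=76 / 7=10.86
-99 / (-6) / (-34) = -33 / 68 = -0.49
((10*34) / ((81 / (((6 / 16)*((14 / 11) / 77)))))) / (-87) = -85 / 284229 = -0.00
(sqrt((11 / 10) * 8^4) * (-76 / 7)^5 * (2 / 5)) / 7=-578650.10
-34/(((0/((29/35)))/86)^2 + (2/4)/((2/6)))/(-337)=0.07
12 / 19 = 0.63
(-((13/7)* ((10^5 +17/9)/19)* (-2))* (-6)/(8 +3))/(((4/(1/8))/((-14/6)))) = 11700221/15048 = 777.53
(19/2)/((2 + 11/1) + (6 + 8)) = 19/54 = 0.35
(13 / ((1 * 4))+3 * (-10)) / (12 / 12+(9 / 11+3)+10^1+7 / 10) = -5885 / 3414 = -1.72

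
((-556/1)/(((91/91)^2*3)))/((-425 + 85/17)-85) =556/1515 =0.37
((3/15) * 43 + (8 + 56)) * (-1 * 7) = -2541/5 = -508.20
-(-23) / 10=23 / 10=2.30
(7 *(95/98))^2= 9025/196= 46.05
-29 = -29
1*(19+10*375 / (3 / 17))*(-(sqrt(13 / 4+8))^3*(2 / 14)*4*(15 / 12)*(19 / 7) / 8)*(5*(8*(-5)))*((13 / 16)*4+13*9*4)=12854518340625*sqrt(5) / 1568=18331362772.74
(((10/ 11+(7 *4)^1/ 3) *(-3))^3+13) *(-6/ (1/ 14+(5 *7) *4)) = 3242162196/ 2610091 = 1242.16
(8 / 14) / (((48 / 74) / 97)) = 3589 / 42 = 85.45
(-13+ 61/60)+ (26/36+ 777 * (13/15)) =23837/36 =662.14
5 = 5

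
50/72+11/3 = 157/36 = 4.36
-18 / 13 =-1.38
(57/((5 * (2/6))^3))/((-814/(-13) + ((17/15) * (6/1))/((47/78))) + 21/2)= 0.15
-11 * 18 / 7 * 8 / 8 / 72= -11 / 28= -0.39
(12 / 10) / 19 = 6 / 95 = 0.06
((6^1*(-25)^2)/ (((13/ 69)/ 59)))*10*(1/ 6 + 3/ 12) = 63609375/ 13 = 4893028.85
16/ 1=16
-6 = -6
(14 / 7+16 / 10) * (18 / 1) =64.80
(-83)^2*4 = 27556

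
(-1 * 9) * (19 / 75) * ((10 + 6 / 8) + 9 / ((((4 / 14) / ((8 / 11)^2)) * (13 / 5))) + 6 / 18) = -6273211 / 157300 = -39.88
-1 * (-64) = 64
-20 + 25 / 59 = -1155 / 59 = -19.58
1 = 1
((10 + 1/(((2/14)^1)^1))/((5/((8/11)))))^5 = 46525874176/503284375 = 92.44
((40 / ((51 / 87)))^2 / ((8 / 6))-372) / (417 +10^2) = 81972 / 13583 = 6.03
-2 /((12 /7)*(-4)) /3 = 7 /72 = 0.10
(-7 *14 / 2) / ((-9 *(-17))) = -49 / 153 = -0.32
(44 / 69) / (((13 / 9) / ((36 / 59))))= 4752 / 17641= 0.27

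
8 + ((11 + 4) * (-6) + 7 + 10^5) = 99925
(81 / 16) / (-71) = -81 / 1136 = -0.07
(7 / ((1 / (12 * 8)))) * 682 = 458304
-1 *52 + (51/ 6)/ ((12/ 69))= -25/ 8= -3.12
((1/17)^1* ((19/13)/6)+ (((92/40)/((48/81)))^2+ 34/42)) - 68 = -2063803773/39603200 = -52.11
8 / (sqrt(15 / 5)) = 8*sqrt(3) / 3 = 4.62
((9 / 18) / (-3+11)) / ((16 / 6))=3 / 128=0.02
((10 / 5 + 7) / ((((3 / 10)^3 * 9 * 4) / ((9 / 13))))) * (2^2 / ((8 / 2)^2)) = 125 / 78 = 1.60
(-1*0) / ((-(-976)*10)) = 0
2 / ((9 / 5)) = 10 / 9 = 1.11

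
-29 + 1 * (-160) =-189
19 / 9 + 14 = 145 / 9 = 16.11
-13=-13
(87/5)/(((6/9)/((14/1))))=1827/5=365.40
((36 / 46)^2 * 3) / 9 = 108 / 529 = 0.20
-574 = -574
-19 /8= -2.38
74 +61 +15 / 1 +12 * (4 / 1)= 198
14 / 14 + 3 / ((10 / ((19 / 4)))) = 97 / 40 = 2.42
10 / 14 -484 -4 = -3411 / 7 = -487.29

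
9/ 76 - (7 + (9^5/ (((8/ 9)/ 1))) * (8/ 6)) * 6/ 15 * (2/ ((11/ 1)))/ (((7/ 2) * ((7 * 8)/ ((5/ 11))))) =-14.82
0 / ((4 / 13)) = 0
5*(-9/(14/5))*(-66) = 7425/7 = 1060.71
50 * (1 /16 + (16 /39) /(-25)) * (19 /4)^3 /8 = 4931621 /159744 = 30.87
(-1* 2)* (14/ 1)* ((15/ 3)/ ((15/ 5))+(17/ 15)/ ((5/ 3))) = -65.71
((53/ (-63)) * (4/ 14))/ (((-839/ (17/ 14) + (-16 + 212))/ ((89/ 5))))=0.01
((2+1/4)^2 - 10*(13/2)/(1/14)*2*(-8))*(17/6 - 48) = -63154111/96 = -657855.32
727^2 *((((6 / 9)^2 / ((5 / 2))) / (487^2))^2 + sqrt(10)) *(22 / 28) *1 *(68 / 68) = 186042208 / 797331482402175 + 5813819 *sqrt(10) / 14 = 1313207.85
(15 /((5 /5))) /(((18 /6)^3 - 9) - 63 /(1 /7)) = -5 /141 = -0.04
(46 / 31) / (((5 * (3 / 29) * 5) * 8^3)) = 667 / 595200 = 0.00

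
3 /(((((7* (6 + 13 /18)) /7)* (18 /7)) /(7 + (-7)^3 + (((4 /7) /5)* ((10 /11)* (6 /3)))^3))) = -460172976 /7891499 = -58.31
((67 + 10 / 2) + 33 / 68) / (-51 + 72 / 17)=-31 / 20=-1.55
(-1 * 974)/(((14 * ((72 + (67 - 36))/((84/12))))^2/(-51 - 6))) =27759/21218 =1.31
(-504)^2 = 254016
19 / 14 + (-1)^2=33 / 14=2.36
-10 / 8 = -5 / 4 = -1.25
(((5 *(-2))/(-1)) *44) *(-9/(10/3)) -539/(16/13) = -1625.94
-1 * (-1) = 1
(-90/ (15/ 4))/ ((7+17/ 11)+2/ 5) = -110/ 41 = -2.68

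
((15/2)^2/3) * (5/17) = 375/68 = 5.51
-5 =-5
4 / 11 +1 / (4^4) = 1035 / 2816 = 0.37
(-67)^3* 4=-1203052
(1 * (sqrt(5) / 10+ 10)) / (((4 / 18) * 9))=sqrt(5) / 20+ 5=5.11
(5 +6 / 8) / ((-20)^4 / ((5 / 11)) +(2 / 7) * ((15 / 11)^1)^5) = 25929211 / 1587324731000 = 0.00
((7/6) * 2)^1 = 7/3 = 2.33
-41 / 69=-0.59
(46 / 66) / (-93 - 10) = -23 / 3399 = -0.01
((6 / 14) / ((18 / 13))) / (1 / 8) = 52 / 21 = 2.48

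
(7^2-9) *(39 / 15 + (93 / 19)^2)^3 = 881312074381376 / 1176147025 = 749321.35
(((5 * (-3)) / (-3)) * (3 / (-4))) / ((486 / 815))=-4075 / 648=-6.29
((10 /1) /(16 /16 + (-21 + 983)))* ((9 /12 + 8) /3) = 175 /5778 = 0.03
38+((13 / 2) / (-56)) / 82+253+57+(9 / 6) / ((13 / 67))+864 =1219.73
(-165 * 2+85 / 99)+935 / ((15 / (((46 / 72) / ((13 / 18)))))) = -705277 / 2574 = -274.00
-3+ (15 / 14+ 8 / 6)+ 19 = 773 / 42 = 18.40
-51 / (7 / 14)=-102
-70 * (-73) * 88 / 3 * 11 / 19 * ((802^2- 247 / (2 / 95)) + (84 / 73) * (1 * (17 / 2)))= 1041203175320 / 19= 54800167122.11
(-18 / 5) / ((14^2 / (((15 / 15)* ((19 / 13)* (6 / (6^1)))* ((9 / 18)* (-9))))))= 0.12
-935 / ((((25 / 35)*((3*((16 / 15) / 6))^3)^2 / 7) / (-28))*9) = 81178453125 / 65536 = 1238684.89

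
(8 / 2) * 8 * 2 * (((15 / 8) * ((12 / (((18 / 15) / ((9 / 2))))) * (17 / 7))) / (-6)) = -15300 / 7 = -2185.71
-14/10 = -7/5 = -1.40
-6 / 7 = -0.86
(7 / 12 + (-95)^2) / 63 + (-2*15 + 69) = 137791 / 756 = 182.26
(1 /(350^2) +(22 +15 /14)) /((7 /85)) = 48046267 /171500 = 280.15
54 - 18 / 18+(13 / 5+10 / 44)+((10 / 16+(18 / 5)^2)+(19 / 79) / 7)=84488771 / 1216600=69.45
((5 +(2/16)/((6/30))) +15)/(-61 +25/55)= -605/1776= -0.34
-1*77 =-77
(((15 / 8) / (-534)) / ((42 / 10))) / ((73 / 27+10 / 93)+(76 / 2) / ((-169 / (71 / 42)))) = -1178775 / 3427892672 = -0.00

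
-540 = -540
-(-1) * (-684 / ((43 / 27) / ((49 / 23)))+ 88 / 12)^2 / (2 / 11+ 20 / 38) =1163414.42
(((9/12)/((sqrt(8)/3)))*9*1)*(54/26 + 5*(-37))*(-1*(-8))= -96309*sqrt(2)/13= -10477.04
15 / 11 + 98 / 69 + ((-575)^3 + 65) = -144292964177 / 759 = -190109307.22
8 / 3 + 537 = 1619 / 3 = 539.67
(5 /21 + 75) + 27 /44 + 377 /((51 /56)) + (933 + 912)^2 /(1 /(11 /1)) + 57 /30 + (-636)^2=37849262.71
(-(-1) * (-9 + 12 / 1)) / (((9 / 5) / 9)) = 15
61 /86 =0.71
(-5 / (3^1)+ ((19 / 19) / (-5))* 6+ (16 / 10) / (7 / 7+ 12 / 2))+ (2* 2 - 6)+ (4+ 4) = 353 / 105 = 3.36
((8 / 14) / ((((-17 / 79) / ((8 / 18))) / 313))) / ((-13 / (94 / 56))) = 4648676 / 97461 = 47.70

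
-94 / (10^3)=-47 / 500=-0.09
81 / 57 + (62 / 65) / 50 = 44464 / 30875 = 1.44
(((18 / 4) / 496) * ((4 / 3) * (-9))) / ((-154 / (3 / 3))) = 27 / 38192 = 0.00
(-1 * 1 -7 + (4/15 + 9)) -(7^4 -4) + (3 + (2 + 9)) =-35726/15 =-2381.73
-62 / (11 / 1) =-62 / 11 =-5.64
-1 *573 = -573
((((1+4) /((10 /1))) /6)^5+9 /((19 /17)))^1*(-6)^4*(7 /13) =266499205 /47424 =5619.50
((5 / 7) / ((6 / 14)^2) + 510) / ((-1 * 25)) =-185 / 9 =-20.56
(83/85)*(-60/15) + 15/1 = 943/85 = 11.09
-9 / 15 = -3 / 5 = -0.60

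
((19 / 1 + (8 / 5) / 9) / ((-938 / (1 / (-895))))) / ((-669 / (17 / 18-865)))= 13422239 / 454922073900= 0.00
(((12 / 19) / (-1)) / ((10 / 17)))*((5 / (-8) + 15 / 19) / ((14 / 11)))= -2805 / 20216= -0.14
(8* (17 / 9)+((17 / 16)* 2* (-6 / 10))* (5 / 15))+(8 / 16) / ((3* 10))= 5293 / 360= 14.70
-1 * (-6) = 6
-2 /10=-1 /5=-0.20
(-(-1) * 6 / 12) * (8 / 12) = 1 / 3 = 0.33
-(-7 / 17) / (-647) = -7 / 10999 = -0.00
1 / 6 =0.17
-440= -440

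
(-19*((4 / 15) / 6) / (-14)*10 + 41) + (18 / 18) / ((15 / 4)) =13189 / 315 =41.87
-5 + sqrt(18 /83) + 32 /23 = -83 /23 + 3 * sqrt(166) /83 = -3.14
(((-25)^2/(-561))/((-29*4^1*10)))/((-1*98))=-125/12754896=-0.00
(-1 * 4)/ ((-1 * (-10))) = -2/ 5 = -0.40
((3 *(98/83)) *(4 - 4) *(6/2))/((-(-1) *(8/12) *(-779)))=0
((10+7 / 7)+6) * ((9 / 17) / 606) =3 / 202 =0.01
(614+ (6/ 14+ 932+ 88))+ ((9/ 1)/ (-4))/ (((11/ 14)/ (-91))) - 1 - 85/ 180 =5248913/ 2772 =1893.55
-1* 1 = -1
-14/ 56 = -1/ 4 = -0.25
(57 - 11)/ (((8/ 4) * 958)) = 23/ 958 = 0.02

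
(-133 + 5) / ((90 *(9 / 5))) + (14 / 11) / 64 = -21961 / 28512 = -0.77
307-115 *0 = 307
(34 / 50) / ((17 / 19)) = 0.76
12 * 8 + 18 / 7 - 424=-2278 / 7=-325.43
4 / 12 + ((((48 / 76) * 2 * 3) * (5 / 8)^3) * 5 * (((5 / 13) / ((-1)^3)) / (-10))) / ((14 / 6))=271937 / 663936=0.41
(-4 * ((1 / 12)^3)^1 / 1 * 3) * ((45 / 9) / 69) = -5 / 9936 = -0.00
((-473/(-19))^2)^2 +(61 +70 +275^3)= 2760341284367/130321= 21181093.49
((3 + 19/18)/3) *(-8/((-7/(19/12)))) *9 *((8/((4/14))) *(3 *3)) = 5548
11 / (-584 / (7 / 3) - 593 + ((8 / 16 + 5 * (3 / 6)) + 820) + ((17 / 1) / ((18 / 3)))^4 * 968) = 0.00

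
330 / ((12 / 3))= 165 / 2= 82.50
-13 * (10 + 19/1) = -377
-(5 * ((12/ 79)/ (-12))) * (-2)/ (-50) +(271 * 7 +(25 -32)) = 1890.00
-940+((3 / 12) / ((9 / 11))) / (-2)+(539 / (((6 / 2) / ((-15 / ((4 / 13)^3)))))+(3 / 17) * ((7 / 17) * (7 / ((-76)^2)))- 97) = -93551.45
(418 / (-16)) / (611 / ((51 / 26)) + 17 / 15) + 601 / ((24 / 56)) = 894287593 / 637752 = 1402.25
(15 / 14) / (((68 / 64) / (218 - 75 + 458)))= 72120 / 119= 606.05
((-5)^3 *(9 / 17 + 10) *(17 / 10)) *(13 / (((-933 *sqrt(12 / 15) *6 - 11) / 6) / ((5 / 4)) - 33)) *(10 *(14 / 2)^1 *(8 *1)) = -631605975000 / 500065219 + 5471149320000 *sqrt(5) / 500065219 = 23201.49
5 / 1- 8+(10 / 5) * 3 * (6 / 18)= -1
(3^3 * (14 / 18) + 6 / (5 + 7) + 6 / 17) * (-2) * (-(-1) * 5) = -3715 / 17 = -218.53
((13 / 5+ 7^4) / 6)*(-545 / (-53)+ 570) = 12320453 / 53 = 232461.38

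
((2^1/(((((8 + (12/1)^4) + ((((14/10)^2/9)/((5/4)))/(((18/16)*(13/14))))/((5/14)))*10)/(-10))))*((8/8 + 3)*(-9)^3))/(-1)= -479773125/1706556541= -0.28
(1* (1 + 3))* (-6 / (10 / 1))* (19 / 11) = -228 / 55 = -4.15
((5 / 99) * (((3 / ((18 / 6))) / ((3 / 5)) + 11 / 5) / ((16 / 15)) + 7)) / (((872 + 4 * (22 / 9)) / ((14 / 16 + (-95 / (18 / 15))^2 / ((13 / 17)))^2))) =25015773164823425 / 611837411328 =40886.31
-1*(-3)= 3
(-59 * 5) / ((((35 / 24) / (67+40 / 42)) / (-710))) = 478216240 / 49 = 9759515.10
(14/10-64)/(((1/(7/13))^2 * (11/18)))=-29.70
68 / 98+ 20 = 20.69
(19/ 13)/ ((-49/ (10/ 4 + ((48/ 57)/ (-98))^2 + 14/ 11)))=-0.11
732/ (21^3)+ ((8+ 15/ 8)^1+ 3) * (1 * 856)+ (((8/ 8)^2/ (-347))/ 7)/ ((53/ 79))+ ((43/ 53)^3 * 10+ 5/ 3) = 1758708405617383/ 159475404753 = 11028.09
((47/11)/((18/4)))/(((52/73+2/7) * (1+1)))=24017/50490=0.48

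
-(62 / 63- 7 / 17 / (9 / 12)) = -0.44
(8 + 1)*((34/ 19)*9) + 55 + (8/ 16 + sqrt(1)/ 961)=7319975/ 36518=200.45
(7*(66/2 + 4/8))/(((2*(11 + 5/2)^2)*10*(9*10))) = 469/656100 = 0.00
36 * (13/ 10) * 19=4446/ 5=889.20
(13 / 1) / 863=13 / 863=0.02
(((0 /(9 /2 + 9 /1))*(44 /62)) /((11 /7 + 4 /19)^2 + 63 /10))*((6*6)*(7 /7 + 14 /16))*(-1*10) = 0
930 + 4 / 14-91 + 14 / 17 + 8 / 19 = 1900439 / 2261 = 840.53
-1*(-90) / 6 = 15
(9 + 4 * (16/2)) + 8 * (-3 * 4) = -55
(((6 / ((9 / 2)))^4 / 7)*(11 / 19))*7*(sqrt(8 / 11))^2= 2048 / 1539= 1.33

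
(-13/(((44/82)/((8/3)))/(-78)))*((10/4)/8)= 1574.77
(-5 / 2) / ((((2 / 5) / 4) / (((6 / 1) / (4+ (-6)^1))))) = 75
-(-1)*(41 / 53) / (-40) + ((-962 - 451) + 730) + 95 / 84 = -30357671 / 44520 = -681.89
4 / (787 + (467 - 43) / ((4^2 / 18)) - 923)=0.01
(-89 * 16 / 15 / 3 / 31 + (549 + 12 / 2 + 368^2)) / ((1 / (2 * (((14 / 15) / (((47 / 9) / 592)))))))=3144289521856 / 109275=28774097.66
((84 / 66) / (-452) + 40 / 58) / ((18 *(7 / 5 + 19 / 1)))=0.00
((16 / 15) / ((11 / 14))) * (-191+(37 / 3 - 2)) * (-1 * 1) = 245.27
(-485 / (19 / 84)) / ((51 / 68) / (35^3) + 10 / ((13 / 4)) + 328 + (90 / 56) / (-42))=-181659660000 / 28045927607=-6.48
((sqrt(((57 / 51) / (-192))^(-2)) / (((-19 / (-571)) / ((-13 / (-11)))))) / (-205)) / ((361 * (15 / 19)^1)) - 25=-1941456849 / 77335225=-25.10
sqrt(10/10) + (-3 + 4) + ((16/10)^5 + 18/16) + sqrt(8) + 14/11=2*sqrt(2) + 4092959/275000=17.71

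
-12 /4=-3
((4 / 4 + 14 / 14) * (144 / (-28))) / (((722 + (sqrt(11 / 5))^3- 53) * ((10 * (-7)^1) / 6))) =1806300 / 1370622953- 1188 * sqrt(55) / 1370622953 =0.00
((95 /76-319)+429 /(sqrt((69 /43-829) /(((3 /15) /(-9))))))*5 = -6355 /4+143*sqrt(7649270) /35578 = -1577.63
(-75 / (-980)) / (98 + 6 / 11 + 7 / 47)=1551 / 2000180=0.00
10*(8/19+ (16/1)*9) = 27440/19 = 1444.21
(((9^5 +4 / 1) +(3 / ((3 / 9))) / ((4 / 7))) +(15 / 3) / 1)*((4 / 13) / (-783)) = -23.21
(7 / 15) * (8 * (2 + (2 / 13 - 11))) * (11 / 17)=-14168 / 663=-21.37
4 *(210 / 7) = 120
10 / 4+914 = 1833 / 2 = 916.50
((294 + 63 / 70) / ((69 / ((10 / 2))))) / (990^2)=983 / 45084600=0.00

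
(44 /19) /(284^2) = 11 /383116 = 0.00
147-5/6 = 877/6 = 146.17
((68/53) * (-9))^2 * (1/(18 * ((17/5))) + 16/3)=2003688/2809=713.31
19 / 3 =6.33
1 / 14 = 0.07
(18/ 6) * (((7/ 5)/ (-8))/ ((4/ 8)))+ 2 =19/ 20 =0.95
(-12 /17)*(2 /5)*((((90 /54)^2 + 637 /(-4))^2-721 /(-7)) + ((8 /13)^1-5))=-6940.85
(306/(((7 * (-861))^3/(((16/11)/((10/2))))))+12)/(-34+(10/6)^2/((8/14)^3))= -3082522314792192/4909648171975855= -0.63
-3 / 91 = -0.03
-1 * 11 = -11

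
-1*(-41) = 41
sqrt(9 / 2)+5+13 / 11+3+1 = 3 * sqrt(2) / 2+112 / 11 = 12.30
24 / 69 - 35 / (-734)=6677 / 16882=0.40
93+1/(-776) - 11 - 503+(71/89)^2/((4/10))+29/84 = -54093171791/129080616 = -419.07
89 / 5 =17.80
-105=-105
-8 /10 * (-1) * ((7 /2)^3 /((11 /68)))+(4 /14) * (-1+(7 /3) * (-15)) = 77674 /385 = 201.75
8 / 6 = 4 / 3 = 1.33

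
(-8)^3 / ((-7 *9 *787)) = 0.01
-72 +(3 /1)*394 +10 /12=6665 /6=1110.83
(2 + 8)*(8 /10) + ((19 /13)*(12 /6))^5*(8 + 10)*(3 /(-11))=-4246025288 /4084223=-1039.62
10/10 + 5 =6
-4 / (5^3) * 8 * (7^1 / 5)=-224 / 625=-0.36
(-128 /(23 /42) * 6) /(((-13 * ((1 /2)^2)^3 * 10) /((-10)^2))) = 20643840 /299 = 69042.94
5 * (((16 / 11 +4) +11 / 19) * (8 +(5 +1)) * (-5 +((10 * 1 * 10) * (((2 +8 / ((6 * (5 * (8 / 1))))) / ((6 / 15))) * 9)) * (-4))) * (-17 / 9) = 27468299950 / 1881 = 14603030.28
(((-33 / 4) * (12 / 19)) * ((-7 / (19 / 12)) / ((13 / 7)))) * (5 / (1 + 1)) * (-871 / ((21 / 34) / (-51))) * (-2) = -1610227080 / 361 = -4460462.83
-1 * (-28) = 28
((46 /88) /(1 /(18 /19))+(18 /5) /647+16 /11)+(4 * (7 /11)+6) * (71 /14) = 428725753 /9465610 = 45.29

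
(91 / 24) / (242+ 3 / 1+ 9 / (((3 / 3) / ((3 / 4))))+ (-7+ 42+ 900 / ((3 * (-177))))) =5369 / 403638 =0.01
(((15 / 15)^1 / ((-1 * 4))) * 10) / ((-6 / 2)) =0.83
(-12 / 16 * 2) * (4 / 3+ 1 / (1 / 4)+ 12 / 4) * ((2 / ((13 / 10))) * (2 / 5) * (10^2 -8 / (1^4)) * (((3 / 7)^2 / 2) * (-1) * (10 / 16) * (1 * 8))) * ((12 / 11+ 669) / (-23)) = -729000 / 77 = -9467.53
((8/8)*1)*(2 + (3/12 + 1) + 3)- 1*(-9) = 61/4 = 15.25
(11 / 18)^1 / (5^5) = 11 / 56250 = 0.00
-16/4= -4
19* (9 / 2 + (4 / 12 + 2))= 779 / 6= 129.83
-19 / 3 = -6.33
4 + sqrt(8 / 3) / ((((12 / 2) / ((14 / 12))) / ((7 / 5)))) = 49*sqrt(6) / 270 + 4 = 4.44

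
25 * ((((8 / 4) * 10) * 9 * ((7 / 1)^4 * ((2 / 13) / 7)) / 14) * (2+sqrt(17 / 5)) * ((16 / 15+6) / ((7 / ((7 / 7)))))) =44520 * sqrt(85) / 13+445200 / 13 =65819.55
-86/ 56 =-43/ 28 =-1.54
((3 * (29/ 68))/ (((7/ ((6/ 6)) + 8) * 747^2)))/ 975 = 0.00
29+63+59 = 151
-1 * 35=-35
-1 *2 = -2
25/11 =2.27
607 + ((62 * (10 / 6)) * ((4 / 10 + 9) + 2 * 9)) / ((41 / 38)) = 397433 / 123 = 3231.16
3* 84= 252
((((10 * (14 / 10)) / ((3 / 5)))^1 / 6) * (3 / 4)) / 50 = 7 / 120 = 0.06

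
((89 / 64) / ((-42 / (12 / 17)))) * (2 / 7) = -89 / 13328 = -0.01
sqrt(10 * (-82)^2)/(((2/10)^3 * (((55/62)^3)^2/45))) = 41918573860992 * sqrt(10)/44289025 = 2993025.24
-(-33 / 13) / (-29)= -33 / 377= -0.09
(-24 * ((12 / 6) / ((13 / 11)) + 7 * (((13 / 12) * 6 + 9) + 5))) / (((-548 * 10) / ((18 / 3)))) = 3.82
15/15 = 1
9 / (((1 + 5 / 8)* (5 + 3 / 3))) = 12 / 13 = 0.92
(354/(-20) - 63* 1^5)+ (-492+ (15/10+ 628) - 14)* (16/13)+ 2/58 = 20687/290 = 71.33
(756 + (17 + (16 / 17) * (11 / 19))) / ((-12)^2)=83285 / 15504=5.37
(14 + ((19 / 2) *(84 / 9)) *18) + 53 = 1663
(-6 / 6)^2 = 1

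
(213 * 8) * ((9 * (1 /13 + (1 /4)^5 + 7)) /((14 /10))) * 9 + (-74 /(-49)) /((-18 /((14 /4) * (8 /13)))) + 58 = 5627525569 /8064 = 697857.83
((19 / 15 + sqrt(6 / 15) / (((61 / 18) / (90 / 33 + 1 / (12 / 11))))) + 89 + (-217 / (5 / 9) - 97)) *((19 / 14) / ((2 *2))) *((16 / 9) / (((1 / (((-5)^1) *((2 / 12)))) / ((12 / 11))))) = 452960 / 2079 - 18278 *sqrt(10) / 155001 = 217.50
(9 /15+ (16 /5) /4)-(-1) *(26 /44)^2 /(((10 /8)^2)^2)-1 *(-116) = 8889191 /75625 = 117.54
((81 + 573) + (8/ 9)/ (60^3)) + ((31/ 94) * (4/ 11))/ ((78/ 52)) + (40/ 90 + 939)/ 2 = 141184391017/ 125631000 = 1123.80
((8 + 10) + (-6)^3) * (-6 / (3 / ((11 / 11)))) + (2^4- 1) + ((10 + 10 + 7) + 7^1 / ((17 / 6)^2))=126834 / 289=438.87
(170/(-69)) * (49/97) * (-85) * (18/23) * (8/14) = 47.31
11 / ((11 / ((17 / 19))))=17 / 19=0.89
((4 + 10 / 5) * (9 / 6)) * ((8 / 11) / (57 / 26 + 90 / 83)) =51792 / 25927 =2.00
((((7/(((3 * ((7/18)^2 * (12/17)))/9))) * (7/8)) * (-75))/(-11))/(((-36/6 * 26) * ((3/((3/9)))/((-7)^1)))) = 26775/4576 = 5.85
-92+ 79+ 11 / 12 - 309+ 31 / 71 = -273191 / 852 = -320.65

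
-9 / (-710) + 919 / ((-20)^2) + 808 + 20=23580809 / 28400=830.31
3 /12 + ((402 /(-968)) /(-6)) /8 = 2003 /7744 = 0.26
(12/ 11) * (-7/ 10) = -42/ 55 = -0.76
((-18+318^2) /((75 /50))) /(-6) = -11234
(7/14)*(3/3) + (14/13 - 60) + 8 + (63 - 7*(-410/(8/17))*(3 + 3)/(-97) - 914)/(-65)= -198778/6305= -31.53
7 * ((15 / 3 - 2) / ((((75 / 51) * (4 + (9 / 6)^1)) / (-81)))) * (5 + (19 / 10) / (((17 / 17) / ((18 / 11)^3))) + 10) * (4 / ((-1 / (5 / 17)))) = 2112356232 / 366025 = 5771.07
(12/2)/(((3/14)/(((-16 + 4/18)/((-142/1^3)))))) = 28/9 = 3.11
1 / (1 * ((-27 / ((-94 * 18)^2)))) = -106032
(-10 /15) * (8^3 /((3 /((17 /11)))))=-17408 /99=-175.84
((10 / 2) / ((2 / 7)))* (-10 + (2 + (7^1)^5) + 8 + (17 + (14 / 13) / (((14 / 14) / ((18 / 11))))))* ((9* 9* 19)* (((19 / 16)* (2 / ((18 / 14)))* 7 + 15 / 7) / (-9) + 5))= 861910418085 / 572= 1506836395.25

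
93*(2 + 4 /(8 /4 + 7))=682 /3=227.33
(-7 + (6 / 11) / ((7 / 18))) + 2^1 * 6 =493 / 77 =6.40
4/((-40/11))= -11/10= -1.10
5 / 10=1 / 2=0.50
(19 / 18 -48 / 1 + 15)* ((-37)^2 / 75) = -31487 / 54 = -583.09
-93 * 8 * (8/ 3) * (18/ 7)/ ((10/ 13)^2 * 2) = -754416/ 175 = -4310.95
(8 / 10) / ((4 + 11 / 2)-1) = 8 / 85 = 0.09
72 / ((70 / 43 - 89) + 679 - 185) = 3096 / 17485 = 0.18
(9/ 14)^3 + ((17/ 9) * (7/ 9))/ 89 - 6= -113107079/ 19781496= -5.72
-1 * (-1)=1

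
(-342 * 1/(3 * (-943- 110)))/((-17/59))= -2242/5967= -0.38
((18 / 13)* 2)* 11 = 396 / 13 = 30.46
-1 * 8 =-8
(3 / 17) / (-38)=-3 / 646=-0.00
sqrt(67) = 8.19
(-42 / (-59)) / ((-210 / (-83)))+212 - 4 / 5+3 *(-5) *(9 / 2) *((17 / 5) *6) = -343828 / 295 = -1165.52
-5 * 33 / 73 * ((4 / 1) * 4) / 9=-4.02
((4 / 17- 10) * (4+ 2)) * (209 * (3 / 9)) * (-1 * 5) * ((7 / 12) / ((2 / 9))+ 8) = 433675 / 2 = 216837.50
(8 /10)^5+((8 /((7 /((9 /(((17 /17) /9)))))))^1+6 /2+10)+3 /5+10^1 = 2548418 /21875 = 116.50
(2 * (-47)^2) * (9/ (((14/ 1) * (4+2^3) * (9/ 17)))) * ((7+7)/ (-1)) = -37553/ 6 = -6258.83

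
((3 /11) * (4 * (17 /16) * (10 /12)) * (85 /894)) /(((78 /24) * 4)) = 7225 /1022736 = 0.01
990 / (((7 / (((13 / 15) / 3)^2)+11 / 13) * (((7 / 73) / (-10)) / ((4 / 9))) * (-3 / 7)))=27141400 / 21477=1263.74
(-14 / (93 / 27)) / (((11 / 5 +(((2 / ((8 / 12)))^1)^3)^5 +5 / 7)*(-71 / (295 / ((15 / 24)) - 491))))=-27930 / 368456091749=-0.00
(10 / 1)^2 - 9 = 91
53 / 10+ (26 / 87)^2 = 407917 / 75690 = 5.39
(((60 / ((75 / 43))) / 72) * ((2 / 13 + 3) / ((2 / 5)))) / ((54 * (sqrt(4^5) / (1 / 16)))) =1763 / 12939264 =0.00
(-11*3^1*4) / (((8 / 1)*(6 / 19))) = -209 / 4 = -52.25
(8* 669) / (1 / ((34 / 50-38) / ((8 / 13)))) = -8114301 / 25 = -324572.04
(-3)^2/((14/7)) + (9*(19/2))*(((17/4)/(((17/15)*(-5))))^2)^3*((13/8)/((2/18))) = 14880015/65536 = 227.05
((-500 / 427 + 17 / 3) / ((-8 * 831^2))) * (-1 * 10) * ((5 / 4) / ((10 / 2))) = 28795 / 14153738256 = 0.00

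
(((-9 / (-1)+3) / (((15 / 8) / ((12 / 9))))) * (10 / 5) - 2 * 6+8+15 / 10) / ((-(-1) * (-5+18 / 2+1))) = 437 / 150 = 2.91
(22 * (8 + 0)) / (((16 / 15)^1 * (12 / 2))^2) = 275 / 64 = 4.30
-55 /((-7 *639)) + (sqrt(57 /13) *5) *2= 20.95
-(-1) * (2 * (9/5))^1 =18/5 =3.60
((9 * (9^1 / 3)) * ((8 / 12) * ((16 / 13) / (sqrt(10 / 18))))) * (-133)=-114912 * sqrt(5) / 65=-3953.09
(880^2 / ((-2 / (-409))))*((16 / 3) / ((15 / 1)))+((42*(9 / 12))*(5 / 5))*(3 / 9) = 1013534909 / 18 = 56307494.94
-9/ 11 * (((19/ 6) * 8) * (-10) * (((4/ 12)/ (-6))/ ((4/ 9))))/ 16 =-285/ 176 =-1.62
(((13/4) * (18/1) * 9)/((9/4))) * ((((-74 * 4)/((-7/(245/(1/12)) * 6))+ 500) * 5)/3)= 8275800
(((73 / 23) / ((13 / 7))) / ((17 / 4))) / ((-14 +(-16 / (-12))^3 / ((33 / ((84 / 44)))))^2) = 779150097 / 372363170725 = 0.00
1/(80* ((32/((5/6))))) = 1/3072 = 0.00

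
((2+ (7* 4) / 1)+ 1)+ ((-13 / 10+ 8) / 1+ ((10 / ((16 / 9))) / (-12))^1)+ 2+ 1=40.23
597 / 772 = 0.77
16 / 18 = 8 / 9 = 0.89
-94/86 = -47/43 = -1.09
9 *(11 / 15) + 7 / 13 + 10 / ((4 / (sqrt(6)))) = 5 *sqrt(6) / 2 + 464 / 65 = 13.26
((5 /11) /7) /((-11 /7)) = -5 /121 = -0.04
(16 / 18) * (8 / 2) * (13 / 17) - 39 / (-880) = 2.76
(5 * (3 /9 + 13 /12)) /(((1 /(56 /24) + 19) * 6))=35 /576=0.06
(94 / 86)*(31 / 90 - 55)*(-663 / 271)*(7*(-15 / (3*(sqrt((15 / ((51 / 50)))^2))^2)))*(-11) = 1136987060209 / 4369875000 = 260.19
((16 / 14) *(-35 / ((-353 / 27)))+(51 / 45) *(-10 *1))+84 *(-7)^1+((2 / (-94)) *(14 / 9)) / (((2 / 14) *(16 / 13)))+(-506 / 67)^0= -711310421 / 1194552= -595.46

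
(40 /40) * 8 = 8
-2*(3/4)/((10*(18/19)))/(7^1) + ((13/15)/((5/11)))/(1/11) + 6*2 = 46131/1400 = 32.95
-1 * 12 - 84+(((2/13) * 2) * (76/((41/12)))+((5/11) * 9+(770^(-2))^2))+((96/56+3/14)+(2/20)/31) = -482864569800365477/5808336964430000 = -83.13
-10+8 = -2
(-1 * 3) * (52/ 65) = -12/ 5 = -2.40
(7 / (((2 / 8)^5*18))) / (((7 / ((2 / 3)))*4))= 256 / 27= 9.48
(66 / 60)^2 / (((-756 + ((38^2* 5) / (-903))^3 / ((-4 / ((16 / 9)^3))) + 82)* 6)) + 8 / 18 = 1735150447427039 / 3864233100740400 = 0.45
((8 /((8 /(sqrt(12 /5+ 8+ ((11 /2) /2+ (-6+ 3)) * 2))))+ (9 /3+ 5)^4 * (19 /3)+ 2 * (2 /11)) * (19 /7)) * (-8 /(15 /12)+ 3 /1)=-276512548 /1155 - 969 * sqrt(110) /350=-239433.84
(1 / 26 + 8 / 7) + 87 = 16049 / 182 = 88.18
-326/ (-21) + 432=9398/ 21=447.52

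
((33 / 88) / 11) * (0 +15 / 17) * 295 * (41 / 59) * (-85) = -46125 / 88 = -524.15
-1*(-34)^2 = -1156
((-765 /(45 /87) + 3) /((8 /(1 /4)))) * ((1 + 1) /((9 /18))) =-369 /2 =-184.50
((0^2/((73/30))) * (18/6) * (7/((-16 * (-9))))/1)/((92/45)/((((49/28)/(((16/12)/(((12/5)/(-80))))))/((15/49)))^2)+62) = 0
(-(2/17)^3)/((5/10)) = -16/4913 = -0.00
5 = 5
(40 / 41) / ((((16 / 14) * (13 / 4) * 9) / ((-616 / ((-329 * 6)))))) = 6160 / 676377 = 0.01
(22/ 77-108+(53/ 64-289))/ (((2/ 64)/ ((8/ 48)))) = -59119/ 28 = -2111.39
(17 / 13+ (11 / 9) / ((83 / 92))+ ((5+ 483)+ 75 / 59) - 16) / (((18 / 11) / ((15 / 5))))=872.54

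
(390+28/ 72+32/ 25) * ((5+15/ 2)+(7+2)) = 7578793/ 900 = 8420.88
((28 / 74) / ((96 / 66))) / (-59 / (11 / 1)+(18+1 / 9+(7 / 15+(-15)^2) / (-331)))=12616065 / 585193184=0.02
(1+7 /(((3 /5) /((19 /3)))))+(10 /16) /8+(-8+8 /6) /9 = 128263 /1728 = 74.23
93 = 93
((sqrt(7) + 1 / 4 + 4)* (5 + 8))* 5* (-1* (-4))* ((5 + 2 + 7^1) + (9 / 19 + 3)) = 86320* sqrt(7) / 19 + 366860 / 19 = 31328.49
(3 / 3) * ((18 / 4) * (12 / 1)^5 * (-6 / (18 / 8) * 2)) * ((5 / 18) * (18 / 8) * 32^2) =-3822059520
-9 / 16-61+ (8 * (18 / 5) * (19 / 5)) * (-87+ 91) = 376.20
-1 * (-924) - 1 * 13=911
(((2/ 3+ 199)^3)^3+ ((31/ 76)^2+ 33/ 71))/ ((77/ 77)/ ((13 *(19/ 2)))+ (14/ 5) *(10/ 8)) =52926148023035306926304952792433/ 368122016088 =143773384122679718029.98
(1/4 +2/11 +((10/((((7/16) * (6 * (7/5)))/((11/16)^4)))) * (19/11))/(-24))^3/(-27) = -234728604650664953395757/108444465591497943536369664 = -0.00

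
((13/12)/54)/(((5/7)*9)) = 91/29160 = 0.00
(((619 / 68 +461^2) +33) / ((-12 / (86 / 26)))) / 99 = -207178171 / 350064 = -591.83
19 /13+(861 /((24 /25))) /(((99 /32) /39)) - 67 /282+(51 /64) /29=11307.31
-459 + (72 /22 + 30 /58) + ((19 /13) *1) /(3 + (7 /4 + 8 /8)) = -43394144 /95381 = -454.96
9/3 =3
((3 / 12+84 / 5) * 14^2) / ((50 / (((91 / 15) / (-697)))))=-0.58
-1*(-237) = 237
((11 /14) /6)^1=11 /84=0.13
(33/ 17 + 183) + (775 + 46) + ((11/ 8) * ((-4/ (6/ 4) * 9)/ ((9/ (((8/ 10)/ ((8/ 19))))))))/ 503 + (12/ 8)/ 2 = 516485869/ 513060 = 1006.68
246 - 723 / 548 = 134085 / 548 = 244.68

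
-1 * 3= -3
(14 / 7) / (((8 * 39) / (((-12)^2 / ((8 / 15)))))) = 1.73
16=16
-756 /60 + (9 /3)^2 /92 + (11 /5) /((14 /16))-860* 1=-2801361 /3220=-869.99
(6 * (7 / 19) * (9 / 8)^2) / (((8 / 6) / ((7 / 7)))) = 5103 / 2432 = 2.10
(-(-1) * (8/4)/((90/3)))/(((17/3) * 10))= 0.00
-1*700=-700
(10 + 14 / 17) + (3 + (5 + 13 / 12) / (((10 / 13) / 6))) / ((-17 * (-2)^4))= 10.64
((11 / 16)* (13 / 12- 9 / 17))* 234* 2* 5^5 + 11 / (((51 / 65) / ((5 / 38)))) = 8634994225 / 15504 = 556952.67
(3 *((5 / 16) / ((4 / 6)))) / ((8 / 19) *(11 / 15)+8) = 12825 / 75776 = 0.17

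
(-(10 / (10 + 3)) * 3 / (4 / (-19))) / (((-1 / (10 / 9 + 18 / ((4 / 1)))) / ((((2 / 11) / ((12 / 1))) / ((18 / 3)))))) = -9595 / 61776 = -0.16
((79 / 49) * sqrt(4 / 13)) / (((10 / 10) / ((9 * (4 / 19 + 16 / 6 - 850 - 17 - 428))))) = -34910574 * sqrt(13) / 12103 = -10400.05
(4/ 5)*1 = 4/ 5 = 0.80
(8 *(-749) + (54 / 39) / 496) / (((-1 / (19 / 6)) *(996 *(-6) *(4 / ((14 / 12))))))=-2569320467 / 2774393856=-0.93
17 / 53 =0.32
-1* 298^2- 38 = -88842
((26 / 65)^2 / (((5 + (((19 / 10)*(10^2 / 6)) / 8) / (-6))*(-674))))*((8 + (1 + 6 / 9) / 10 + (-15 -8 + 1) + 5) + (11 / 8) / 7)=17412 / 36859375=0.00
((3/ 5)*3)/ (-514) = -9/ 2570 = -0.00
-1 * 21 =-21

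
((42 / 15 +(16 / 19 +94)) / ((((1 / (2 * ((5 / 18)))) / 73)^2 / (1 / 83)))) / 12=20596585 / 127737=161.24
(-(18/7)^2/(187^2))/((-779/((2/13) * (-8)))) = -5184/17352422087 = -0.00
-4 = -4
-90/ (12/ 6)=-45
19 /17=1.12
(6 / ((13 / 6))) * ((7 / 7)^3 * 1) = 36 / 13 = 2.77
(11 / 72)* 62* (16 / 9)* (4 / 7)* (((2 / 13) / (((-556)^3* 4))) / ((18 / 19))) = -6479 / 2850580461456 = -0.00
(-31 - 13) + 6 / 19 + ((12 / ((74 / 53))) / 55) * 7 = -1646756 / 38665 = -42.59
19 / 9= 2.11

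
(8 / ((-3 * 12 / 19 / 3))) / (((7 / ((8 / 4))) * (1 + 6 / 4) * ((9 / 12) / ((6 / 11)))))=-1216 / 1155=-1.05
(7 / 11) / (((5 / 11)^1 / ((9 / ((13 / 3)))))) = 189 / 65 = 2.91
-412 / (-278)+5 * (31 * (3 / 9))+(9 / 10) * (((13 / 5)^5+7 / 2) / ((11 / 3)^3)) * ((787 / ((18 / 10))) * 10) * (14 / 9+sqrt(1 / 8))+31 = 16244031789 * sqrt(2) / 6655000+5297671470649 / 346891875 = 18723.74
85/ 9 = 9.44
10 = 10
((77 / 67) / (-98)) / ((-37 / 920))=5060 / 17353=0.29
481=481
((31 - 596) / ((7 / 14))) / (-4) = 565 / 2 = 282.50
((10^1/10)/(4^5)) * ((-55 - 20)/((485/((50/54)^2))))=-3125/24136704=-0.00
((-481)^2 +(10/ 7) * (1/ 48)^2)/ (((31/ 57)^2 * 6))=673515934349/ 5166336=130366.27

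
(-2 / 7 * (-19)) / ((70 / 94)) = 1786 / 245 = 7.29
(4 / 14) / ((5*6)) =1 / 105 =0.01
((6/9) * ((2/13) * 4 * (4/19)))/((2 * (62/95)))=80/1209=0.07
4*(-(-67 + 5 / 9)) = 2392 / 9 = 265.78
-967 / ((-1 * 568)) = 967 / 568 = 1.70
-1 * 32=-32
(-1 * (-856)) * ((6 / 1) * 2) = 10272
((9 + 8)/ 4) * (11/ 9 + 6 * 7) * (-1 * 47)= -310811/ 36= -8633.64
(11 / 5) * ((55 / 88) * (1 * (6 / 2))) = 33 / 8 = 4.12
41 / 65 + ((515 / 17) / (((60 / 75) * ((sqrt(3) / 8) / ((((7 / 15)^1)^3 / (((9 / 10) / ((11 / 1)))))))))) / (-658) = 41 / 65 - 111034 * sqrt(3) / 582471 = 0.30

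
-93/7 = -13.29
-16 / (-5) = 16 / 5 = 3.20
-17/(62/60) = -510/31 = -16.45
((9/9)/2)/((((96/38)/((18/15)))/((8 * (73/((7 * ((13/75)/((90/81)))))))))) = 34675/273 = 127.01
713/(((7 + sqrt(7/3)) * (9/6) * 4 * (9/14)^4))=3423826/32805 -489118 * sqrt(21)/98415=81.59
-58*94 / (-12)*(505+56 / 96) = 8269321 / 36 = 229703.36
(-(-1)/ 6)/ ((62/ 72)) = 6/ 31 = 0.19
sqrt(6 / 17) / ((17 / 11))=11 * sqrt(102) / 289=0.38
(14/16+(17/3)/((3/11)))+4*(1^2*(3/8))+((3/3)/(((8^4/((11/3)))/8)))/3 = 106699/4608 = 23.16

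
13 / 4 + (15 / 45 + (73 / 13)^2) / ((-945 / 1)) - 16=-12.78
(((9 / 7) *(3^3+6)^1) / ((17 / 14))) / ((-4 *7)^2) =297 / 6664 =0.04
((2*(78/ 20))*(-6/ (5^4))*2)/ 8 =-117/ 6250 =-0.02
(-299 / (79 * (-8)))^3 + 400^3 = 16155901978730899 / 252435968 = 64000000.11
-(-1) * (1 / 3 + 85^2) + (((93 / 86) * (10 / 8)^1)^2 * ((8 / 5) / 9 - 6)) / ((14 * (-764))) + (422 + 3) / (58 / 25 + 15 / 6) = 3346357666810013 / 457558450944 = 7313.51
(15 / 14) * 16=120 / 7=17.14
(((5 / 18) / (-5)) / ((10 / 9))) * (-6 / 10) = 3 / 100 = 0.03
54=54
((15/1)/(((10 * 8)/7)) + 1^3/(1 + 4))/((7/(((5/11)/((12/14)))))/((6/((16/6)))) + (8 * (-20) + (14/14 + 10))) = -363/34352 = -0.01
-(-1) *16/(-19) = -16/19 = -0.84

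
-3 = -3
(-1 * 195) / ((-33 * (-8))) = -65 / 88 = -0.74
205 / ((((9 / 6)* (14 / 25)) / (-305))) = -1563125 / 21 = -74434.52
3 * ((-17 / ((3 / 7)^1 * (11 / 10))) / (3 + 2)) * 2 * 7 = -3332 / 11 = -302.91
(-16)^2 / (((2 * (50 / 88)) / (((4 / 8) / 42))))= 1408 / 525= 2.68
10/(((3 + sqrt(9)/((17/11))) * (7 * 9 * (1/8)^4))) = 174080/1323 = 131.58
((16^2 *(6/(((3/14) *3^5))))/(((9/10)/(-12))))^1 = -286720/729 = -393.31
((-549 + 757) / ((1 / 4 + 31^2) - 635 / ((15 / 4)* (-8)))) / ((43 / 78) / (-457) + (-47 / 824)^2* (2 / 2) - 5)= -30205067563008 / 713024340055213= -0.04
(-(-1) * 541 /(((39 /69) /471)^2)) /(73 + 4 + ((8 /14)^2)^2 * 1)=50811925977183 /10429159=4872101.96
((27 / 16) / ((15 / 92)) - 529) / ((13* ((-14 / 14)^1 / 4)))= 10373 / 65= 159.58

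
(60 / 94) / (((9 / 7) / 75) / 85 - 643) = -223125 / 224768617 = -0.00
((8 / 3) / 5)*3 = 8 / 5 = 1.60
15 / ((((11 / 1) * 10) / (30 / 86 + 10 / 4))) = 735 / 1892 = 0.39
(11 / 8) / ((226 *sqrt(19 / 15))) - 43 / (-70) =11 *sqrt(285) / 34352+43 / 70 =0.62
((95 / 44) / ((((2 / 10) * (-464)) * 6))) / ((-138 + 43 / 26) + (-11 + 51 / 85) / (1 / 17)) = 30875 / 2493344832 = 0.00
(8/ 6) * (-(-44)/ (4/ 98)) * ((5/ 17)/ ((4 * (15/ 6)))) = 2156/ 51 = 42.27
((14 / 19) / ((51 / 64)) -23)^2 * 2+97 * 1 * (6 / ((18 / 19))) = 1588.97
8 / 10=4 / 5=0.80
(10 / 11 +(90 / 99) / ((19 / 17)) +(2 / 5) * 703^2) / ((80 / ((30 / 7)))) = 309871743 / 29260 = 10590.29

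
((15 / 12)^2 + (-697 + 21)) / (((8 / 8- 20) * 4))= 10791 / 1216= 8.87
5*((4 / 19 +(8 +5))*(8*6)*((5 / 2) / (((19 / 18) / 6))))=16264800 / 361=45054.85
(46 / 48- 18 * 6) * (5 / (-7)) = 1835 / 24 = 76.46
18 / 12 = 3 / 2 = 1.50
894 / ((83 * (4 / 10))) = 2235 / 83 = 26.93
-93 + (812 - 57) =662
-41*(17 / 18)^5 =-58214137 / 1889568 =-30.81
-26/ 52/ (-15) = 1/ 30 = 0.03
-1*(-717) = 717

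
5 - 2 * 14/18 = 31/9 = 3.44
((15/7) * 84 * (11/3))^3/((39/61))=5845752000/13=449673230.77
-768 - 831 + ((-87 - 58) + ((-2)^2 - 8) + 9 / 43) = -75155 / 43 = -1747.79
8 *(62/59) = 8.41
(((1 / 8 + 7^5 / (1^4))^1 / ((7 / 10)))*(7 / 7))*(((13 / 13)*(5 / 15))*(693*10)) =110927025 / 2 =55463512.50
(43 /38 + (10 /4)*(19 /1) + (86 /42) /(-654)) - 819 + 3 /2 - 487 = -163857329 /130473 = -1255.87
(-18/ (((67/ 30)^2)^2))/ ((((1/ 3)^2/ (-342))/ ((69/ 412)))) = 774132390000/ 2075565463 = 372.97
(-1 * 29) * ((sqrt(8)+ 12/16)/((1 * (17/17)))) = -58 * sqrt(2)-87/4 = -103.77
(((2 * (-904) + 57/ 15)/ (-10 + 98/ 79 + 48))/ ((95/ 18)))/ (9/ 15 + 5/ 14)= -9.10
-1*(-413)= 413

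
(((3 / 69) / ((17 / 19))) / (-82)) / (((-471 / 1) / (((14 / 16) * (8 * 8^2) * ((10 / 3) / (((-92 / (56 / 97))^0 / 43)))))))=1830080 / 22651803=0.08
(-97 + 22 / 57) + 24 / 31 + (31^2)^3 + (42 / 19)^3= 566127006317242 / 637887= 887503595.96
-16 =-16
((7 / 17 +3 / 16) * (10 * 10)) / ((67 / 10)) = 20375 / 2278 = 8.94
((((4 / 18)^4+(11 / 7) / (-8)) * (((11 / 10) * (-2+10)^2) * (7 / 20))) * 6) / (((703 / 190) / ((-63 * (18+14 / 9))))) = 772735040 / 80919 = 9549.49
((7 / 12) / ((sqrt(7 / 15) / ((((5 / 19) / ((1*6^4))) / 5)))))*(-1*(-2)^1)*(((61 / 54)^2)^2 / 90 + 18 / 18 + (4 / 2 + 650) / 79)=560509875679*sqrt(105) / 8932118845271040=0.00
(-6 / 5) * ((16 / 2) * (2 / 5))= -96 / 25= -3.84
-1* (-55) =55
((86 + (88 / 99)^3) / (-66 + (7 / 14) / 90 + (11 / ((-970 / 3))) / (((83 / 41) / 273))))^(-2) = 68644607823747630801 / 103580083847483214400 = 0.66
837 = 837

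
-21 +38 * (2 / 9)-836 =-7637 / 9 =-848.56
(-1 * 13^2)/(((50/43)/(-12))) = 1744.08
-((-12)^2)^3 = -2985984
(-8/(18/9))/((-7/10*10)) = 4/7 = 0.57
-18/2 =-9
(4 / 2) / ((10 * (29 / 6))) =6 / 145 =0.04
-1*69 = -69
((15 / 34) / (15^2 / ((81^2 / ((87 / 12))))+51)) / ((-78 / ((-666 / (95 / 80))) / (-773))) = -30024185760 / 627502759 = -47.85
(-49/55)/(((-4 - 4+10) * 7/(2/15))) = -7/825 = -0.01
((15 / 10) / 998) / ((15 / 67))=67 / 9980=0.01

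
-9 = -9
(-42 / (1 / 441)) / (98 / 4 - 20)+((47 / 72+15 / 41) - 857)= -14677289 / 2952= -4971.98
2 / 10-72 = -359 / 5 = -71.80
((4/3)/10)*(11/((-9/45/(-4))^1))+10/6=31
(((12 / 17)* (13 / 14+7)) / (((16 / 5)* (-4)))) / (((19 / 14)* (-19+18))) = 0.32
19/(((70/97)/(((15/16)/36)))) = 1843/2688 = 0.69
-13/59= -0.22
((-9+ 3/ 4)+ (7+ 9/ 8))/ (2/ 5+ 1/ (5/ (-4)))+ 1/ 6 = 23/ 48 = 0.48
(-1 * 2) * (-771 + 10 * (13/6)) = 1498.67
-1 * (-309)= 309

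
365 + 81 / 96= 11707 / 32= 365.84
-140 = -140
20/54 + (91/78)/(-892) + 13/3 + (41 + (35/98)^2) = 108169307/2360232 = 45.83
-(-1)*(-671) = -671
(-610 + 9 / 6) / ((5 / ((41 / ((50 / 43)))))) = -2145571 / 500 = -4291.14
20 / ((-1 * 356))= -5 / 89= -0.06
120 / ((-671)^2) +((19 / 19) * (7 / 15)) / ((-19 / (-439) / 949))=10232.55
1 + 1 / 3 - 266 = -794 / 3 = -264.67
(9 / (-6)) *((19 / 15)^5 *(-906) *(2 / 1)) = 747781898 / 84375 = 8862.60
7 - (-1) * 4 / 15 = 109 / 15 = 7.27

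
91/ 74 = 1.23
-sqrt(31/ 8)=-sqrt(62)/ 4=-1.97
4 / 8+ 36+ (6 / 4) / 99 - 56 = -19.48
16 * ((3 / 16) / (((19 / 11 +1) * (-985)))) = -11 / 9850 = -0.00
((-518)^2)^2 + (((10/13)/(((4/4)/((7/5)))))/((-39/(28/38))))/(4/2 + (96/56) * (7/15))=693554508545738/9633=71997768975.99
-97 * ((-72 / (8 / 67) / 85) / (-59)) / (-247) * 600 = 7018920 / 247741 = 28.33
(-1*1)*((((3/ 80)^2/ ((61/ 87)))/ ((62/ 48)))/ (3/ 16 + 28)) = -2349/ 42642050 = -0.00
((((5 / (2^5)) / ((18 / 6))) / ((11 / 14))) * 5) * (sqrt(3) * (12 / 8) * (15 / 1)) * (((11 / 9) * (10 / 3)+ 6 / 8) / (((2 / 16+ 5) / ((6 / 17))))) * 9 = 1367625 * sqrt(3) / 61336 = 38.62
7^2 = 49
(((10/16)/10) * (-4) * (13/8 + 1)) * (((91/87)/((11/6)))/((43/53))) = -101283/219472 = -0.46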